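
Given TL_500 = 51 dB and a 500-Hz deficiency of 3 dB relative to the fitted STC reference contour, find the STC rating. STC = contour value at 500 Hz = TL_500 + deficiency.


By ASTM E413, STC = value of the fitted reference contour at 500 Hz.
Contour value at 500 Hz = TL_500 + deficiency = 51 + 3 = 54
STC = 54


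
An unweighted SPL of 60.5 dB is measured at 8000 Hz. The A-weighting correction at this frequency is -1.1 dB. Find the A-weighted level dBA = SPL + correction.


A-weighting table: 8000 Hz -> -1.1 dB correction
SPL_A = SPL + correction = 60.5 + (-1.1) = 59.4 dBA


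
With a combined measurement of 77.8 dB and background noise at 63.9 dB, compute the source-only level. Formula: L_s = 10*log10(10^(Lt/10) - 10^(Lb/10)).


10^(77.8/10) = 6.0256e+07
10^(63.9/10) = 2.45471e+06
Difference = 6.0256e+07 - 2.45471e+06 = 5.78013e+07
L_source = 10*log10(5.78013e+07) = 77.619 dB


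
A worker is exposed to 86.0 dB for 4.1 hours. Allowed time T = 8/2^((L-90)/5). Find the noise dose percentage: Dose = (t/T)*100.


T_allowed = 8 / 2^((86.0 - 90)/5) = 13.9288 hr
Dose = 4.1 / 13.9288 * 100 = 29.435 %


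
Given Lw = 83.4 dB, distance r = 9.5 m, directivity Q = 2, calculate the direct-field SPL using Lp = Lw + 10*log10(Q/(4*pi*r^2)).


4*pi*r^2 = 4*pi*9.5^2 = 1134.11 m^2
Q / (4*pi*r^2) = 2 / 1134.11 = 0.0017635
Lp = 83.4 + 10*log10(0.0017635) = 55.864 dB


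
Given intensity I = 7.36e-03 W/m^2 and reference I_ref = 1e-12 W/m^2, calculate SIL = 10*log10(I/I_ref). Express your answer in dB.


I / I_ref = 7.36e-03 / 1e-12 = 7.36e+09
SIL = 10 * log10(7.36e+09) = 98.669 dB


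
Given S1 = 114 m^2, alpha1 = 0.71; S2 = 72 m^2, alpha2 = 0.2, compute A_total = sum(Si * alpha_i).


114 * 0.71 = 80.94
72 * 0.2 = 14.4
A_total = 80.94 + 14.4 = 95.34 m^2


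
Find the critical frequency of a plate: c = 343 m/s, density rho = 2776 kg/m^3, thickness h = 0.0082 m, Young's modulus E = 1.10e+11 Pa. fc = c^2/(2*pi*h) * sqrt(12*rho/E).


12*rho/E = 12*2776/1.10e+11 = 3.02836e-07
sqrt(12*rho/E) = sqrt(3.02836e-07) = 0.000550305
c^2/(2*pi*h) = 343^2/(2*pi*0.0082) = 2.28347e+06
fc = 2.28347e+06 * 0.000550305 = 1256.6 Hz


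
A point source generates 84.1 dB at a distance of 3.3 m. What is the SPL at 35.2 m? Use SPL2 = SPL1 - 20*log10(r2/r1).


r2/r1 = 35.2/3.3 = 10.6667
Correction = 20*log10(10.6667) = 20.5606 dB
SPL2 = 84.1 - 20.5606 = 63.539 dB


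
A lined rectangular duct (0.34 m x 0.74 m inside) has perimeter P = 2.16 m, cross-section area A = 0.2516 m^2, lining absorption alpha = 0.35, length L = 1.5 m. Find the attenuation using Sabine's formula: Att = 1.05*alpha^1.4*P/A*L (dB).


alpha^1.4 = 0.35^1.4 = 0.229983
Attenuation rate = 1.05 * alpha^1.4 * P / A
= 1.05 * 0.229983 * 2.16 / 0.2516 = 2.07314 dB/m
Total Att = 2.07314 * 1.5 = 3.1097 dB


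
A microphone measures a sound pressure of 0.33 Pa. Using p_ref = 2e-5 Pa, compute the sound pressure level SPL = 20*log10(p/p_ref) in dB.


p / p_ref = 0.33 / 2e-5 = 16500
SPL = 20 * log10(16500) = 84.35 dB


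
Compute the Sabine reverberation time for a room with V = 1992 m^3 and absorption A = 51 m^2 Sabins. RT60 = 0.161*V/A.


RT60 = 0.161 * 1992 / 51 = 6.2885 s


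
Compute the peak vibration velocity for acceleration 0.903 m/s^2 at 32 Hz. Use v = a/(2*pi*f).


omega = 2*pi*f = 2*pi*32 = 201.062 rad/s
v = a / omega = 0.903 / 201.062 = 0.0044912 m/s


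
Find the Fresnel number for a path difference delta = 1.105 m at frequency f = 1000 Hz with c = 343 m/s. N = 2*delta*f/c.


N = 2*delta*f/c = 2*delta/lambda, where lambda = c/f
lambda = 343 / 1000 = 0.343 m
N = 2 * 1.105 / 0.343 = 6.4431


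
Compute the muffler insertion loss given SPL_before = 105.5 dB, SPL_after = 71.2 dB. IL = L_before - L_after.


Insertion loss = SPL without muffler - SPL with muffler
IL = 105.5 - 71.2 = 34.3 dB


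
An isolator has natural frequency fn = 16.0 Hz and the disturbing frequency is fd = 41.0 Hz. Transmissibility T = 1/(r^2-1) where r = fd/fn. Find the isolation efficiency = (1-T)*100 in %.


r = 41.0 / 16.0 = 2.5625
r^2 - 1 = 2.5625^2 - 1 = 5.56641
T = 1/5.56641 = 0.179649
Efficiency = (1 - 0.179649)*100 = 82.035 %


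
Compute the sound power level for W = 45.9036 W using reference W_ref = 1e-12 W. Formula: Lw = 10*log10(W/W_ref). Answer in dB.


W / W_ref = 45.9036 / 1e-12 = 4.59036e+13
Lw = 10 * log10(4.59036e+13) = 136.62 dB


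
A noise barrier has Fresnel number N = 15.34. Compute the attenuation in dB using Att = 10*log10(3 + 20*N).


3 + 20*N = 3 + 20*15.34 = 309.8
Att = 10*log10(309.8) = 24.911 dB


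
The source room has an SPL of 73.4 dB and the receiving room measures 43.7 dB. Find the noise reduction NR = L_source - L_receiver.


NR = L_source - L_receiver (difference between source and receiving room levels)
NR = 73.4 - 43.7 = 29.7 dB


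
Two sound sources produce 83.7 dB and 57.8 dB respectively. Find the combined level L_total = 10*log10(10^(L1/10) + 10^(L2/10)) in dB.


10^(83.7/10) = 2.34423e+08
10^(57.8/10) = 602560
Sum = 2.34423e+08 + 602560 = 2.35026e+08
L_total = 10*log10(2.35026e+08) = 83.711 dB


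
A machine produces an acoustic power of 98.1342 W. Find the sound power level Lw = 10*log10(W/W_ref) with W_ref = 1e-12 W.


W / W_ref = 98.1342 / 1e-12 = 9.81342e+13
Lw = 10 * log10(9.81342e+13) = 139.92 dB


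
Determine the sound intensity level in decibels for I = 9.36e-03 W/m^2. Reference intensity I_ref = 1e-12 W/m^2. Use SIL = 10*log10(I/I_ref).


I / I_ref = 9.36e-03 / 1e-12 = 9.36e+09
SIL = 10 * log10(9.36e+09) = 99.713 dB


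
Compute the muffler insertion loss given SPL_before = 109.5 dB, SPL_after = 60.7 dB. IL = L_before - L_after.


Insertion loss = SPL without muffler - SPL with muffler
IL = 109.5 - 60.7 = 48.8 dB


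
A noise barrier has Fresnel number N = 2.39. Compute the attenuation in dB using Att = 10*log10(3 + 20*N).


3 + 20*N = 3 + 20*2.39 = 50.8
Att = 10*log10(50.8) = 17.059 dB


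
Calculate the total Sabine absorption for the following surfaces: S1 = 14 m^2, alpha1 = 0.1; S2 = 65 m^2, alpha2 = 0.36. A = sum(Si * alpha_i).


14 * 0.1 = 1.4
65 * 0.36 = 23.4
A_total = 1.4 + 23.4 = 24.8 m^2


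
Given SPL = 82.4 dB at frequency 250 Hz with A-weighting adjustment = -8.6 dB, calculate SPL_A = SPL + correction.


A-weighting table: 250 Hz -> -8.6 dB correction
SPL_A = SPL + correction = 82.4 + (-8.6) = 73.8 dBA


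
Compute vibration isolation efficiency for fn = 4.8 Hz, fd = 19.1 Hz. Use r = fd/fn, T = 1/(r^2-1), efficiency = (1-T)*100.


r = 19.1 / 4.8 = 3.97917
r^2 - 1 = 3.97917^2 - 1 = 14.8338
T = 1/14.8338 = 0.0674136
Efficiency = (1 - 0.0674136)*100 = 93.259 %


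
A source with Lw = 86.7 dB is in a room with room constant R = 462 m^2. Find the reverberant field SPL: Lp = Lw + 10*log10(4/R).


4/R = 4/462 = 0.00865801
Lp = 86.7 + 10*log10(0.00865801) = 66.074 dB


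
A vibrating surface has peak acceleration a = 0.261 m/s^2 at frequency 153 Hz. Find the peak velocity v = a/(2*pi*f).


omega = 2*pi*f = 2*pi*153 = 961.327 rad/s
v = a / omega = 0.261 / 961.327 = 0.0002715 m/s


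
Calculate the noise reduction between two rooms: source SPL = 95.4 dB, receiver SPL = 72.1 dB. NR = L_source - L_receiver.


NR = L_source - L_receiver (difference between source and receiving room levels)
NR = 95.4 - 72.1 = 23.3 dB


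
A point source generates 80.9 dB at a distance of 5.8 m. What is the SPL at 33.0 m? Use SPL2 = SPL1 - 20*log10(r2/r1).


r2/r1 = 33.0/5.8 = 5.68966
Correction = 20*log10(5.68966) = 15.1017 dB
SPL2 = 80.9 - 15.1017 = 65.798 dB


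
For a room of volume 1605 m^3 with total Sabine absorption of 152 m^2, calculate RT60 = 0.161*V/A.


RT60 = 0.161 * 1605 / 152 = 1.7 s


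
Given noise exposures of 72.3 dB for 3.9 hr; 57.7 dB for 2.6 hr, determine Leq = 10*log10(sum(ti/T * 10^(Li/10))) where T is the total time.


T_total = 3.9 + 2.6 = 6.5 hr
(3.9/6.5) * 10^(72.3/10) = 1.01895e+07
(2.6/6.5) * 10^(57.7/10) = 235537
Sum = 1.01895e+07 + 235537 = 1.0425e+07
Leq = 10*log10(1.0425e+07) = 70.181 dB


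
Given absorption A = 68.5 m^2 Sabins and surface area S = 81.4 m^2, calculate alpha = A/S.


Absorption coefficient = absorbed power / incident power
alpha = A / S = 68.5 / 81.4 = 0.84152


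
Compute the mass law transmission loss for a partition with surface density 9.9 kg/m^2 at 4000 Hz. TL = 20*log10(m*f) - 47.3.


m * f = 9.9 * 4000 = 39600
20*log10(39600) = 91.9539 dB
TL = 91.9539 - 47.3 = 44.654 dB


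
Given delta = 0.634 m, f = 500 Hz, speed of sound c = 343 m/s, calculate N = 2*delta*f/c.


N = 2*delta*f/c = 2*delta/lambda, where lambda = c/f
lambda = 343 / 500 = 0.686 m
N = 2 * 0.634 / 0.686 = 1.8484


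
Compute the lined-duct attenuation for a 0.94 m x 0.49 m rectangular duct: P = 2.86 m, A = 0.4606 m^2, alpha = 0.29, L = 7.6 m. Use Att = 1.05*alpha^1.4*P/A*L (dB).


alpha^1.4 = 0.29^1.4 = 0.176749
Attenuation rate = 1.05 * alpha^1.4 * P / A
= 1.05 * 0.176749 * 2.86 / 0.4606 = 1.15236 dB/m
Total Att = 1.15236 * 7.6 = 8.7579 dB


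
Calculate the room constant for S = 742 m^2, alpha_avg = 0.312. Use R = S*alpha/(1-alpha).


R = 742 * 0.312 / (1 - 0.312) = 336.49 m^2


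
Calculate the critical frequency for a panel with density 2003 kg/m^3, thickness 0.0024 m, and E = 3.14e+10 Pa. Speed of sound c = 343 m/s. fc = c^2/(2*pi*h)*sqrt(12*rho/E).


12*rho/E = 12*2003/3.14e+10 = 7.65478e-07
sqrt(12*rho/E) = sqrt(7.65478e-07) = 0.000874916
c^2/(2*pi*h) = 343^2/(2*pi*0.0024) = 7.80184e+06
fc = 7.80184e+06 * 0.000874916 = 6826 Hz


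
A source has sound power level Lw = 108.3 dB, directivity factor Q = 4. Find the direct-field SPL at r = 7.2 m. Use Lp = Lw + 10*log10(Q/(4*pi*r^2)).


4*pi*r^2 = 4*pi*7.2^2 = 651.441 m^2
Q / (4*pi*r^2) = 4 / 651.441 = 0.00614023
Lp = 108.3 + 10*log10(0.00614023) = 86.182 dB


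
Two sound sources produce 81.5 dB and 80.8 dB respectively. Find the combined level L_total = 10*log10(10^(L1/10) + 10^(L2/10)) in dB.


10^(81.5/10) = 1.41254e+08
10^(80.8/10) = 1.20226e+08
Sum = 1.41254e+08 + 1.20226e+08 = 2.6148e+08
L_total = 10*log10(2.6148e+08) = 84.174 dB


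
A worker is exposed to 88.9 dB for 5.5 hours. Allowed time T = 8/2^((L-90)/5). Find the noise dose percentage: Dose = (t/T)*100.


T_allowed = 8 / 2^((88.9 - 90)/5) = 9.31787 hr
Dose = 5.5 / 9.31787 * 100 = 59.026 %


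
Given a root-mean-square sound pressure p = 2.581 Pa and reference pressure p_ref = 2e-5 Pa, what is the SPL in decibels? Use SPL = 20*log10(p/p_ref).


p / p_ref = 2.581 / 2e-5 = 129050
SPL = 20 * log10(129050) = 102.22 dB


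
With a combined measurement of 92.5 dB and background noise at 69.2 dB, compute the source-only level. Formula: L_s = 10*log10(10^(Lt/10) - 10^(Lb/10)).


10^(92.5/10) = 1.77828e+09
10^(69.2/10) = 8.31764e+06
Difference = 1.77828e+09 - 8.31764e+06 = 1.76996e+09
L_source = 10*log10(1.76996e+09) = 92.48 dB


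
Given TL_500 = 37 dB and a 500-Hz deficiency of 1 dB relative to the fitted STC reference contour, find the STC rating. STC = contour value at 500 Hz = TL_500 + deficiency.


By ASTM E413, STC = value of the fitted reference contour at 500 Hz.
Contour value at 500 Hz = TL_500 + deficiency = 37 + 1 = 38
STC = 38


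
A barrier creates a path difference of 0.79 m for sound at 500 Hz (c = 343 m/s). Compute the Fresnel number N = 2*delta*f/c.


N = 2*delta*f/c = 2*delta/lambda, where lambda = c/f
lambda = 343 / 500 = 0.686 m
N = 2 * 0.79 / 0.686 = 2.3032


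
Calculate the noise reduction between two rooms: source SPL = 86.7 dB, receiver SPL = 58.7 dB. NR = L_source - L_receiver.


NR = L_source - L_receiver (difference between source and receiving room levels)
NR = 86.7 - 58.7 = 28 dB


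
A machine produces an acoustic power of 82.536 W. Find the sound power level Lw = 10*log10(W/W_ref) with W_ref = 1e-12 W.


W / W_ref = 82.536 / 1e-12 = 8.2536e+13
Lw = 10 * log10(8.2536e+13) = 139.17 dB


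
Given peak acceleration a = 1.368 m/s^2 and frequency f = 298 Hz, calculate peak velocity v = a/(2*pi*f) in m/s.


omega = 2*pi*f = 2*pi*298 = 1872.39 rad/s
v = a / omega = 1.368 / 1872.39 = 0.00073062 m/s


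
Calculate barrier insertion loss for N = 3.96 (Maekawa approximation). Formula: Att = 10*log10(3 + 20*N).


3 + 20*N = 3 + 20*3.96 = 82.2
Att = 10*log10(82.2) = 19.149 dB


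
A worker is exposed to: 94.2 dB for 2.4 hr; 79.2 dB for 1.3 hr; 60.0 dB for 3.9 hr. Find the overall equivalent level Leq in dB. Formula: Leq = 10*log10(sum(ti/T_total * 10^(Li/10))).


T_total = 2.4 + 1.3 + 3.9 = 7.6 hr
(2.4/7.6) * 10^(94.2/10) = 8.30611e+08
(1.3/7.6) * 10^(79.2/10) = 1.42275e+07
(3.9/7.6) * 10^(60.0/10) = 513158
Sum = 8.30611e+08 + 1.42275e+07 + 513158 = 8.45352e+08
Leq = 10*log10(8.45352e+08) = 89.27 dB


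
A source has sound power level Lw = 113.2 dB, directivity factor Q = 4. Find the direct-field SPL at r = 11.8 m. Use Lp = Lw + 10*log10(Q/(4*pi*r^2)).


4*pi*r^2 = 4*pi*11.8^2 = 1749.74 m^2
Q / (4*pi*r^2) = 4 / 1749.74 = 0.00228605
Lp = 113.2 + 10*log10(0.00228605) = 86.791 dB


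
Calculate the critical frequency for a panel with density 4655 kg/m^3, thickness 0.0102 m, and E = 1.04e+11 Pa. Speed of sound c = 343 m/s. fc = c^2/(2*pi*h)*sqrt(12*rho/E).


12*rho/E = 12*4655/1.04e+11 = 5.37115e-07
sqrt(12*rho/E) = sqrt(5.37115e-07) = 0.000732881
c^2/(2*pi*h) = 343^2/(2*pi*0.0102) = 1.83573e+06
fc = 1.83573e+06 * 0.000732881 = 1345.4 Hz


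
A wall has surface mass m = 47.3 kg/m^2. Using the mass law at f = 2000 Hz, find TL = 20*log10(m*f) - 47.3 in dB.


m * f = 47.3 * 2000 = 94600
20*log10(94600) = 99.5178 dB
TL = 99.5178 - 47.3 = 52.218 dB


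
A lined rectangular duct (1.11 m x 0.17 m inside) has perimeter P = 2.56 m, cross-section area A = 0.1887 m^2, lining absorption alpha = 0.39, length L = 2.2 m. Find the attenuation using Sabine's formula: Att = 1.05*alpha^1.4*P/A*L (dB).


alpha^1.4 = 0.39^1.4 = 0.267603
Attenuation rate = 1.05 * alpha^1.4 * P / A
= 1.05 * 0.267603 * 2.56 / 0.1887 = 3.81196 dB/m
Total Att = 3.81196 * 2.2 = 8.3863 dB


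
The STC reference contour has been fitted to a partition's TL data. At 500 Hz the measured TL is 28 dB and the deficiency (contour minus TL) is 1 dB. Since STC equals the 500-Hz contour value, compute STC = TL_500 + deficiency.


By ASTM E413, STC = value of the fitted reference contour at 500 Hz.
Contour value at 500 Hz = TL_500 + deficiency = 28 + 1 = 29
STC = 29


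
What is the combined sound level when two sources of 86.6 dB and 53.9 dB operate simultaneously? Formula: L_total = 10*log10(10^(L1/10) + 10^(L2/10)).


10^(86.6/10) = 4.57088e+08
10^(53.9/10) = 245471
Sum = 4.57088e+08 + 245471 = 4.57333e+08
L_total = 10*log10(4.57333e+08) = 86.602 dB


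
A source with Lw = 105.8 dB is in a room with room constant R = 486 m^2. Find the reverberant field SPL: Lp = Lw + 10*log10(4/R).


4/R = 4/486 = 0.00823045
Lp = 105.8 + 10*log10(0.00823045) = 84.954 dB


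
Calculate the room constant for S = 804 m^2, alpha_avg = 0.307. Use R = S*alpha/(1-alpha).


R = 804 * 0.307 / (1 - 0.307) = 356.17 m^2


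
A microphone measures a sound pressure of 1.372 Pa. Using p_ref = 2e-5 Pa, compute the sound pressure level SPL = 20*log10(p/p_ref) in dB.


p / p_ref = 1.372 / 2e-5 = 68600
SPL = 20 * log10(68600) = 96.726 dB


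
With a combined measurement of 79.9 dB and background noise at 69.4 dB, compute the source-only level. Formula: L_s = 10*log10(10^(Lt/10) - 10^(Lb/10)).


10^(79.9/10) = 9.77237e+07
10^(69.4/10) = 8.70964e+06
Difference = 9.77237e+07 - 8.70964e+06 = 8.90141e+07
L_source = 10*log10(8.90141e+07) = 79.495 dB


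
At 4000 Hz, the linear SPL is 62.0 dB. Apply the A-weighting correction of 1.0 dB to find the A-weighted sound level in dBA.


A-weighting table: 4000 Hz -> 1.0 dB correction
SPL_A = SPL + correction = 62.0 + (1.0) = 63 dBA


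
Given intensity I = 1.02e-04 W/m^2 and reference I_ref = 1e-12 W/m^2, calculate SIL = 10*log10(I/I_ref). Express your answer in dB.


I / I_ref = 1.02e-04 / 1e-12 = 1.02e+08
SIL = 10 * log10(1.02e+08) = 80.086 dB


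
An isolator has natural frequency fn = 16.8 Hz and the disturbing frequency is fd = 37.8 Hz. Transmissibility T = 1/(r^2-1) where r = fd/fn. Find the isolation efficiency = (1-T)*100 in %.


r = 37.8 / 16.8 = 2.25
r^2 - 1 = 2.25^2 - 1 = 4.0625
T = 1/4.0625 = 0.246154
Efficiency = (1 - 0.246154)*100 = 75.385 %


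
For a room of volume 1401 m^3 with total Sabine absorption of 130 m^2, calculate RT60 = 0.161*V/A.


RT60 = 0.161 * 1401 / 130 = 1.7351 s


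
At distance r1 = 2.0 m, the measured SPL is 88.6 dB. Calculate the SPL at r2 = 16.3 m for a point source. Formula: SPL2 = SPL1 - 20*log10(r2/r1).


r2/r1 = 16.3/2.0 = 8.15
Correction = 20*log10(8.15) = 18.2232 dB
SPL2 = 88.6 - 18.2232 = 70.377 dB


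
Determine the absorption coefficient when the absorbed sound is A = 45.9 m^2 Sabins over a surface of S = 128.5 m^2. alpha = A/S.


Absorption coefficient = absorbed power / incident power
alpha = A / S = 45.9 / 128.5 = 0.3572


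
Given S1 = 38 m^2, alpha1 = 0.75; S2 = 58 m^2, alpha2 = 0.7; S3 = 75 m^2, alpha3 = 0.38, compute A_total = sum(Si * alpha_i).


38 * 0.75 = 28.5
58 * 0.7 = 40.6
75 * 0.38 = 28.5
A_total = 28.5 + 40.6 + 28.5 = 97.6 m^2


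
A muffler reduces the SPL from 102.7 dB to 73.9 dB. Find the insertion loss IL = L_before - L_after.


Insertion loss = SPL without muffler - SPL with muffler
IL = 102.7 - 73.9 = 28.8 dB


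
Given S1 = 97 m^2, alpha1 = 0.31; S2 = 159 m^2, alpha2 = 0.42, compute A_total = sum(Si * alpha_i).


97 * 0.31 = 30.07
159 * 0.42 = 66.78
A_total = 30.07 + 66.78 = 96.85 m^2


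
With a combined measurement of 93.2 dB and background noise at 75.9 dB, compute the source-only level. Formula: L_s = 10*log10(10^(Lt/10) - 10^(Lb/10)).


10^(93.2/10) = 2.0893e+09
10^(75.9/10) = 3.89045e+07
Difference = 2.0893e+09 - 3.89045e+07 = 2.0504e+09
L_source = 10*log10(2.0504e+09) = 93.118 dB


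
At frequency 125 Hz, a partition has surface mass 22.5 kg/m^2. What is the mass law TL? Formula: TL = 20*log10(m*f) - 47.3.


m * f = 22.5 * 125 = 2812.5
20*log10(2812.5) = 68.9819 dB
TL = 68.9819 - 47.3 = 21.682 dB


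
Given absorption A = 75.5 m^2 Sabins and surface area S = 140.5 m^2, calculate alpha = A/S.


Absorption coefficient = absorbed power / incident power
alpha = A / S = 75.5 / 140.5 = 0.53737


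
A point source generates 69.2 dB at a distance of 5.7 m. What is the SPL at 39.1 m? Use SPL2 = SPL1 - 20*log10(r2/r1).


r2/r1 = 39.1/5.7 = 6.85965
Correction = 20*log10(6.85965) = 16.726 dB
SPL2 = 69.2 - 16.726 = 52.474 dB


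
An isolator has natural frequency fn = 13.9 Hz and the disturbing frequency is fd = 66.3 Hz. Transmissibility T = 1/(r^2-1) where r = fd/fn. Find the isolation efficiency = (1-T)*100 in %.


r = 66.3 / 13.9 = 4.76978
r^2 - 1 = 4.76978^2 - 1 = 21.7508
T = 1/21.7508 = 0.0459753
Efficiency = (1 - 0.0459753)*100 = 95.402 %


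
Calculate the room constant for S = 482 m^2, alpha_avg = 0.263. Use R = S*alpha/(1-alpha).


R = 482 * 0.263 / (1 - 0.263) = 172 m^2


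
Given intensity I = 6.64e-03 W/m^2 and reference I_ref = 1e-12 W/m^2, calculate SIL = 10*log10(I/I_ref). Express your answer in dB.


I / I_ref = 6.64e-03 / 1e-12 = 6.64e+09
SIL = 10 * log10(6.64e+09) = 98.222 dB


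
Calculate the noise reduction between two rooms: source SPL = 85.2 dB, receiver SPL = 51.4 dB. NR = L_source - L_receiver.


NR = L_source - L_receiver (difference between source and receiving room levels)
NR = 85.2 - 51.4 = 33.8 dB


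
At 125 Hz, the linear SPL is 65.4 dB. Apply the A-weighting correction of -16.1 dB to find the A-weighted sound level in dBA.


A-weighting table: 125 Hz -> -16.1 dB correction
SPL_A = SPL + correction = 65.4 + (-16.1) = 49.3 dBA


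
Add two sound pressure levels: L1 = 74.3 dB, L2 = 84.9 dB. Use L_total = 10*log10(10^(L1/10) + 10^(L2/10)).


10^(74.3/10) = 2.69153e+07
10^(84.9/10) = 3.0903e+08
Sum = 2.69153e+07 + 3.0903e+08 = 3.35945e+08
L_total = 10*log10(3.35945e+08) = 85.263 dB


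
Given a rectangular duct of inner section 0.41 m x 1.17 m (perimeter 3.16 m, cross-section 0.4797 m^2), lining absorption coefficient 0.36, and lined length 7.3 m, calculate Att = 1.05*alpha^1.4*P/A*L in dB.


alpha^1.4 = 0.36^1.4 = 0.239234
Attenuation rate = 1.05 * alpha^1.4 * P / A
= 1.05 * 0.239234 * 3.16 / 0.4797 = 1.65474 dB/m
Total Att = 1.65474 * 7.3 = 12.08 dB


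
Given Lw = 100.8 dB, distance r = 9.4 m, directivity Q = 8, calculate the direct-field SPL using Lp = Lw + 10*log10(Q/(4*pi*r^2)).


4*pi*r^2 = 4*pi*9.4^2 = 1110.36 m^2
Q / (4*pi*r^2) = 8 / 1110.36 = 0.00720487
Lp = 100.8 + 10*log10(0.00720487) = 79.376 dB


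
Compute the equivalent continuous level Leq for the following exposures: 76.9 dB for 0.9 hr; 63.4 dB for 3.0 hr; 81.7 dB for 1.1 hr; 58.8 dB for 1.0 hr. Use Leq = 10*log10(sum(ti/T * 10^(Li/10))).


T_total = 0.9 + 3.0 + 1.1 + 1.0 = 6.0 hr
(0.9/6.0) * 10^(76.9/10) = 7.34668e+06
(3.0/6.0) * 10^(63.4/10) = 1.09388e+06
(1.1/6.0) * 10^(81.7/10) = 2.7117e+07
(1.0/6.0) * 10^(58.8/10) = 126430
Sum = 7.34668e+06 + 1.09388e+06 + 2.7117e+07 + 126430 = 3.5684e+07
Leq = 10*log10(3.5684e+07) = 75.525 dB


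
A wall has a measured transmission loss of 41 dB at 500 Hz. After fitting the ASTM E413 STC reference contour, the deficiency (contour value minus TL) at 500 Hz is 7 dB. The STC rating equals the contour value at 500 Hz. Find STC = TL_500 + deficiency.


By ASTM E413, STC = value of the fitted reference contour at 500 Hz.
Contour value at 500 Hz = TL_500 + deficiency = 41 + 7 = 48
STC = 48


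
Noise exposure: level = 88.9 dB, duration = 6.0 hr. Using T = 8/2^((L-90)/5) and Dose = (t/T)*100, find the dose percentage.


T_allowed = 8 / 2^((88.9 - 90)/5) = 9.31787 hr
Dose = 6.0 / 9.31787 * 100 = 64.392 %


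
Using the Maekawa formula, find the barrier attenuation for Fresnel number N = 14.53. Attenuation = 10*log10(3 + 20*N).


3 + 20*N = 3 + 20*14.53 = 293.6
Att = 10*log10(293.6) = 24.678 dB


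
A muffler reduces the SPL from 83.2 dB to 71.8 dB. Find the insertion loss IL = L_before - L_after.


Insertion loss = SPL without muffler - SPL with muffler
IL = 83.2 - 71.8 = 11.4 dB


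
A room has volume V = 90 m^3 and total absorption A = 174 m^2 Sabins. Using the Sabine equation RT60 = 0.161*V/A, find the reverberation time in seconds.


RT60 = 0.161 * 90 / 174 = 0.083276 s


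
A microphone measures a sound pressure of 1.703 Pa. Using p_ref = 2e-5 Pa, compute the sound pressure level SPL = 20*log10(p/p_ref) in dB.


p / p_ref = 1.703 / 2e-5 = 85150
SPL = 20 * log10(85150) = 98.604 dB


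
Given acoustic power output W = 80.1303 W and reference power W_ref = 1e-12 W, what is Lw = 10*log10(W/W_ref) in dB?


W / W_ref = 80.1303 / 1e-12 = 8.01303e+13
Lw = 10 * log10(8.01303e+13) = 139.04 dB


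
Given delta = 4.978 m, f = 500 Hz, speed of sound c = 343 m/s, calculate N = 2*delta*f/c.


N = 2*delta*f/c = 2*delta/lambda, where lambda = c/f
lambda = 343 / 500 = 0.686 m
N = 2 * 4.978 / 0.686 = 14.513


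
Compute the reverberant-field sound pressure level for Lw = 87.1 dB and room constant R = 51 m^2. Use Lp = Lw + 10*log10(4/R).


4/R = 4/51 = 0.0784314
Lp = 87.1 + 10*log10(0.0784314) = 76.045 dB


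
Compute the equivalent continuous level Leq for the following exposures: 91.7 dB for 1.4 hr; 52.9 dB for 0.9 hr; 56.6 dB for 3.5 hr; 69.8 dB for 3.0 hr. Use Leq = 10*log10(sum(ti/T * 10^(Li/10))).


T_total = 1.4 + 0.9 + 3.5 + 3.0 = 8.8 hr
(1.4/8.8) * 10^(91.7/10) = 2.35313e+08
(0.9/8.8) * 10^(52.9/10) = 19941.6
(3.5/8.8) * 10^(56.6/10) = 181796
(3.0/8.8) * 10^(69.8/10) = 3.25566e+06
Sum = 2.35313e+08 + 19941.6 + 181796 + 3.25566e+06 = 2.3877e+08
Leq = 10*log10(2.3877e+08) = 83.78 dB


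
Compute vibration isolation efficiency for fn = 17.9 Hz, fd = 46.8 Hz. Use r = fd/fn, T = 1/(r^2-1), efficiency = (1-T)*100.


r = 46.8 / 17.9 = 2.61453
r^2 - 1 = 2.61453^2 - 1 = 5.83577
T = 1/5.83577 = 0.171357
Efficiency = (1 - 0.171357)*100 = 82.864 %


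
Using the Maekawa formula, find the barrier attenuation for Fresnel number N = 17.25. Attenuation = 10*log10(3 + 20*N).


3 + 20*N = 3 + 20*17.25 = 348
Att = 10*log10(348) = 25.416 dB


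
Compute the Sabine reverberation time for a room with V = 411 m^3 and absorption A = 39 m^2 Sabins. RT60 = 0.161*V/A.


RT60 = 0.161 * 411 / 39 = 1.6967 s


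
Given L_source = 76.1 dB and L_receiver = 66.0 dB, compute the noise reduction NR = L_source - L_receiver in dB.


NR = L_source - L_receiver (difference between source and receiving room levels)
NR = 76.1 - 66.0 = 10.1 dB


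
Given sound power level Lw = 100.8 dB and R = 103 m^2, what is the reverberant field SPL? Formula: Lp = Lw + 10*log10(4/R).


4/R = 4/103 = 0.038835
Lp = 100.8 + 10*log10(0.038835) = 86.692 dB


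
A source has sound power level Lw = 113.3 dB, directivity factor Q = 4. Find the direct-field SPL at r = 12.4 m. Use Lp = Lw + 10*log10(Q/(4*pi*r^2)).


4*pi*r^2 = 4*pi*12.4^2 = 1932.21 m^2
Q / (4*pi*r^2) = 4 / 1932.21 = 0.00207017
Lp = 113.3 + 10*log10(0.00207017) = 86.46 dB


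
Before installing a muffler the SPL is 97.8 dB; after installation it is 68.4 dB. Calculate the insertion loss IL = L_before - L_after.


Insertion loss = SPL without muffler - SPL with muffler
IL = 97.8 - 68.4 = 29.4 dB


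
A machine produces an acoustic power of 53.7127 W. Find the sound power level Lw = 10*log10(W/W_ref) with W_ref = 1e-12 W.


W / W_ref = 53.7127 / 1e-12 = 5.37127e+13
Lw = 10 * log10(5.37127e+13) = 137.3 dB


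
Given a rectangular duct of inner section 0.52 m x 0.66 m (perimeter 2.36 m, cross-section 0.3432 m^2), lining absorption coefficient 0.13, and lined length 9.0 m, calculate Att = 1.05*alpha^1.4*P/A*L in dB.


alpha^1.4 = 0.13^1.4 = 0.0574805
Attenuation rate = 1.05 * alpha^1.4 * P / A
= 1.05 * 0.0574805 * 2.36 / 0.3432 = 0.415025 dB/m
Total Att = 0.415025 * 9.0 = 3.7352 dB


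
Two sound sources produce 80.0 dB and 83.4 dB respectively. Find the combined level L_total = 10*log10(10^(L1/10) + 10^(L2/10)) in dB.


10^(80.0/10) = 1e+08
10^(83.4/10) = 2.18776e+08
Sum = 1e+08 + 2.18776e+08 = 3.18776e+08
L_total = 10*log10(3.18776e+08) = 85.035 dB


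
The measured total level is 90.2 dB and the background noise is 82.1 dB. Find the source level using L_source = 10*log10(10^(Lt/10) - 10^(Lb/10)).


10^(90.2/10) = 1.04713e+09
10^(82.1/10) = 1.62181e+08
Difference = 1.04713e+09 - 1.62181e+08 = 8.84949e+08
L_source = 10*log10(8.84949e+08) = 89.469 dB


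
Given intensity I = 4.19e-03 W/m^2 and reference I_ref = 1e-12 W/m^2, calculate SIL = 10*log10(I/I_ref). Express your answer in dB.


I / I_ref = 4.19e-03 / 1e-12 = 4.19e+09
SIL = 10 * log10(4.19e+09) = 96.222 dB


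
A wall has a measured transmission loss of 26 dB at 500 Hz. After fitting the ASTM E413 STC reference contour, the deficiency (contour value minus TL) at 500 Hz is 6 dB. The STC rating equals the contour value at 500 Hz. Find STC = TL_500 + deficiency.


By ASTM E413, STC = value of the fitted reference contour at 500 Hz.
Contour value at 500 Hz = TL_500 + deficiency = 26 + 6 = 32
STC = 32


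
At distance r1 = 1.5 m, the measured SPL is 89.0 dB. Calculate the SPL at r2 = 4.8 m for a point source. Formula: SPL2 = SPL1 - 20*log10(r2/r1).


r2/r1 = 4.8/1.5 = 3.2
Correction = 20*log10(3.2) = 10.103 dB
SPL2 = 89.0 - 10.103 = 78.897 dB


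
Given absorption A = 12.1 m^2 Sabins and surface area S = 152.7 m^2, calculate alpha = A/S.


Absorption coefficient = absorbed power / incident power
alpha = A / S = 12.1 / 152.7 = 0.07924


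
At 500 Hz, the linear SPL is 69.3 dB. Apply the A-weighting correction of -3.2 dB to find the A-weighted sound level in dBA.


A-weighting table: 500 Hz -> -3.2 dB correction
SPL_A = SPL + correction = 69.3 + (-3.2) = 66.1 dBA


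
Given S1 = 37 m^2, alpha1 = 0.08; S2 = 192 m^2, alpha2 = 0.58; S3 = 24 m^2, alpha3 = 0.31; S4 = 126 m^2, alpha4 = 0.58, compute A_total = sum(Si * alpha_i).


37 * 0.08 = 2.96
192 * 0.58 = 111.36
24 * 0.31 = 7.44
126 * 0.58 = 73.08
A_total = 2.96 + 111.36 + 7.44 + 73.08 = 194.84 m^2


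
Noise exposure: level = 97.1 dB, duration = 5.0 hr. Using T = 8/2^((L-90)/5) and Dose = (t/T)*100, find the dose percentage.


T_allowed = 8 / 2^((97.1 - 90)/5) = 2.9897 hr
Dose = 5.0 / 2.9897 * 100 = 167.24 %


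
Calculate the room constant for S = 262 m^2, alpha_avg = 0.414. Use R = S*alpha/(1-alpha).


R = 262 * 0.414 / (1 - 0.414) = 185.1 m^2


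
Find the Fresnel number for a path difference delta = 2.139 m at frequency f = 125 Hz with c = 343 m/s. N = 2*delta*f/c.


N = 2*delta*f/c = 2*delta/lambda, where lambda = c/f
lambda = 343 / 125 = 2.744 m
N = 2 * 2.139 / 2.744 = 1.559


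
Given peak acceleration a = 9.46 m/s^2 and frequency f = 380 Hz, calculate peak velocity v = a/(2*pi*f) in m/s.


omega = 2*pi*f = 2*pi*380 = 2387.61 rad/s
v = a / omega = 9.46 / 2387.61 = 0.0039621 m/s


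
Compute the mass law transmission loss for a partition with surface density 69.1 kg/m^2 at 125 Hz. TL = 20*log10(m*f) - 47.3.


m * f = 69.1 * 125 = 8637.5
20*log10(8637.5) = 78.7278 dB
TL = 78.7278 - 47.3 = 31.428 dB


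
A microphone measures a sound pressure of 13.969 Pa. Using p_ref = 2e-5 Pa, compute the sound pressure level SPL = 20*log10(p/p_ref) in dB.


p / p_ref = 13.969 / 2e-5 = 698450
SPL = 20 * log10(698450) = 116.88 dB


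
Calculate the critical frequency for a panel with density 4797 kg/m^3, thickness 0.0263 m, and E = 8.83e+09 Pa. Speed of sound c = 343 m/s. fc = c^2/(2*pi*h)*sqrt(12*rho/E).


12*rho/E = 12*4797/8.83e+09 = 6.51914e-06
sqrt(12*rho/E) = sqrt(6.51914e-06) = 0.00255326
c^2/(2*pi*h) = 343^2/(2*pi*0.0263) = 711955
fc = 711955 * 0.00255326 = 1817.8 Hz


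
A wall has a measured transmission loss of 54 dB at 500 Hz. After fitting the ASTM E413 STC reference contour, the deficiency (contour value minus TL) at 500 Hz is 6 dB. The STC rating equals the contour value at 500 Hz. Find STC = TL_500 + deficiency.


By ASTM E413, STC = value of the fitted reference contour at 500 Hz.
Contour value at 500 Hz = TL_500 + deficiency = 54 + 6 = 60
STC = 60


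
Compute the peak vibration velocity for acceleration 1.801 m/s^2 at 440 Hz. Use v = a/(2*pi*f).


omega = 2*pi*f = 2*pi*440 = 2764.6 rad/s
v = a / omega = 1.801 / 2764.6 = 0.00065145 m/s


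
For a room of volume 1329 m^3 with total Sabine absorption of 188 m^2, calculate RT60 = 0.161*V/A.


RT60 = 0.161 * 1329 / 188 = 1.1381 s


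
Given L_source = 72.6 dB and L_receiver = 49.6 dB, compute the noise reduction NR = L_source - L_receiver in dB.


NR = L_source - L_receiver (difference between source and receiving room levels)
NR = 72.6 - 49.6 = 23 dB


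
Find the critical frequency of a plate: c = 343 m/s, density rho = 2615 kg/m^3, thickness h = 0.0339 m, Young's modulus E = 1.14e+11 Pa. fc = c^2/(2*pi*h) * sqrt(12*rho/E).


12*rho/E = 12*2615/1.14e+11 = 2.75263e-07
sqrt(12*rho/E) = sqrt(2.75263e-07) = 0.000524655
c^2/(2*pi*h) = 343^2/(2*pi*0.0339) = 552343
fc = 552343 * 0.000524655 = 289.79 Hz


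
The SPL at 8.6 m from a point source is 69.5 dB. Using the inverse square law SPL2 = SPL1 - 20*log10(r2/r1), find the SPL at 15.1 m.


r2/r1 = 15.1/8.6 = 1.75581
Correction = 20*log10(1.75581) = 4.88955 dB
SPL2 = 69.5 - 4.88955 = 64.61 dB


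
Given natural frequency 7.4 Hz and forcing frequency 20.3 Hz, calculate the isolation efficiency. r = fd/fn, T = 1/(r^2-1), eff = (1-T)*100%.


r = 20.3 / 7.4 = 2.74324
r^2 - 1 = 2.74324^2 - 1 = 6.52537
T = 1/6.52537 = 0.153248
Efficiency = (1 - 0.153248)*100 = 84.675 %


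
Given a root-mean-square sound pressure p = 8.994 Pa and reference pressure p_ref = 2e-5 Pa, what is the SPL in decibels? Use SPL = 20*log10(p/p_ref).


p / p_ref = 8.994 / 2e-5 = 449700
SPL = 20 * log10(449700) = 113.06 dB


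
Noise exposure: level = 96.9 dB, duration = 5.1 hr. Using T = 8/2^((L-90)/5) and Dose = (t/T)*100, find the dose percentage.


T_allowed = 8 / 2^((96.9 - 90)/5) = 3.07375 hr
Dose = 5.1 / 3.07375 * 100 = 165.92 %


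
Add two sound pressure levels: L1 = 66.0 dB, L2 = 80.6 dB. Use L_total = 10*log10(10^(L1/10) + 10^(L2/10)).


10^(66.0/10) = 3.98107e+06
10^(80.6/10) = 1.14815e+08
Sum = 3.98107e+06 + 1.14815e+08 = 1.18796e+08
L_total = 10*log10(1.18796e+08) = 80.748 dB


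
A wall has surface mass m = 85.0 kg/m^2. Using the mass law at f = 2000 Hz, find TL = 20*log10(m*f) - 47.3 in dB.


m * f = 85.0 * 2000 = 170000
20*log10(170000) = 104.609 dB
TL = 104.609 - 47.3 = 57.309 dB


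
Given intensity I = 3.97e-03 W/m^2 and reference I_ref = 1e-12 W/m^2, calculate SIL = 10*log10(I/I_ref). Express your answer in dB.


I / I_ref = 3.97e-03 / 1e-12 = 3.97e+09
SIL = 10 * log10(3.97e+09) = 95.988 dB


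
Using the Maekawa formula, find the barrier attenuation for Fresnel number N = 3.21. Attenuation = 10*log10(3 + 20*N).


3 + 20*N = 3 + 20*3.21 = 67.2
Att = 10*log10(67.2) = 18.274 dB


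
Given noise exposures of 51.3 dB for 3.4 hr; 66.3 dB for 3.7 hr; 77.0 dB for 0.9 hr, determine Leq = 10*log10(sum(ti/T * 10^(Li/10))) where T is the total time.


T_total = 3.4 + 3.7 + 0.9 = 8.0 hr
(3.4/8.0) * 10^(51.3/10) = 57330.9
(3.7/8.0) * 10^(66.3/10) = 1.97293e+06
(0.9/8.0) * 10^(77.0/10) = 5.63836e+06
Sum = 57330.9 + 1.97293e+06 + 5.63836e+06 = 7.66862e+06
Leq = 10*log10(7.66862e+06) = 68.847 dB


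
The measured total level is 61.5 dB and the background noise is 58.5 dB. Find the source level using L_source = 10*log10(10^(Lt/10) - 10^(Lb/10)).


10^(61.5/10) = 1.41254e+06
10^(58.5/10) = 707946
Difference = 1.41254e+06 - 707946 = 704594
L_source = 10*log10(704594) = 58.479 dB


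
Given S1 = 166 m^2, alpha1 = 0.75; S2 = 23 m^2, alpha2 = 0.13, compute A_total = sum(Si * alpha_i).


166 * 0.75 = 124.5
23 * 0.13 = 2.99
A_total = 124.5 + 2.99 = 127.49 m^2


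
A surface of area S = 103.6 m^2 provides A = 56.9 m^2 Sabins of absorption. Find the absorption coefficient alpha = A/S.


Absorption coefficient = absorbed power / incident power
alpha = A / S = 56.9 / 103.6 = 0.54923


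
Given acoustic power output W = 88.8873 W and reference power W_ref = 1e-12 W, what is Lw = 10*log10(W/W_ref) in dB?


W / W_ref = 88.8873 / 1e-12 = 8.88873e+13
Lw = 10 * log10(8.88873e+13) = 139.49 dB


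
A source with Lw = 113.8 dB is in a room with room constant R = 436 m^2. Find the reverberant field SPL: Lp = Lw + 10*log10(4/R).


4/R = 4/436 = 0.00917431
Lp = 113.8 + 10*log10(0.00917431) = 93.426 dB


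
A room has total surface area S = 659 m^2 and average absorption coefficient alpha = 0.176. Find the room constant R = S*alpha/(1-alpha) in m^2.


R = 659 * 0.176 / (1 - 0.176) = 140.76 m^2


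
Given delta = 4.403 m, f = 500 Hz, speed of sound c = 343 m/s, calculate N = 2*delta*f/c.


N = 2*delta*f/c = 2*delta/lambda, where lambda = c/f
lambda = 343 / 500 = 0.686 m
N = 2 * 4.403 / 0.686 = 12.837


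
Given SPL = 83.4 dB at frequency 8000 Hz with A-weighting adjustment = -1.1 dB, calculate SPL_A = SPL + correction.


A-weighting table: 8000 Hz -> -1.1 dB correction
SPL_A = SPL + correction = 83.4 + (-1.1) = 82.3 dBA


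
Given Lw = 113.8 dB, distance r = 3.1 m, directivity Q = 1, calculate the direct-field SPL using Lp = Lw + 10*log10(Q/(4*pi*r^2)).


4*pi*r^2 = 4*pi*3.1^2 = 120.763 m^2
Q / (4*pi*r^2) = 1 / 120.763 = 0.00828068
Lp = 113.8 + 10*log10(0.00828068) = 92.981 dB


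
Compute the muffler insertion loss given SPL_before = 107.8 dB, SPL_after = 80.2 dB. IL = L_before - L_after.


Insertion loss = SPL without muffler - SPL with muffler
IL = 107.8 - 80.2 = 27.6 dB


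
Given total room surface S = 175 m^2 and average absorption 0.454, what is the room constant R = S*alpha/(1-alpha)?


R = 175 * 0.454 / (1 - 0.454) = 145.51 m^2


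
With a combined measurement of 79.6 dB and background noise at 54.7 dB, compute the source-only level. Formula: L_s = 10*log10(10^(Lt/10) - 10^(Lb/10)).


10^(79.6/10) = 9.12011e+07
10^(54.7/10) = 295121
Difference = 9.12011e+07 - 295121 = 9.0906e+07
L_source = 10*log10(9.0906e+07) = 79.586 dB


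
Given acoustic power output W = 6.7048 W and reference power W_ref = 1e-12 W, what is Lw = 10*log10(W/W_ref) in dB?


W / W_ref = 6.7048 / 1e-12 = 6.7048e+12
Lw = 10 * log10(6.7048e+12) = 128.26 dB


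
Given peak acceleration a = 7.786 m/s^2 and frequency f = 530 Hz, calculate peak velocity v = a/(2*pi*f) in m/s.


omega = 2*pi*f = 2*pi*530 = 3330.09 rad/s
v = a / omega = 7.786 / 3330.09 = 0.0023381 m/s


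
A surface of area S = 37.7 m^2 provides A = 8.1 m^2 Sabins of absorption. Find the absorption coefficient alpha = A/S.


Absorption coefficient = absorbed power / incident power
alpha = A / S = 8.1 / 37.7 = 0.21485


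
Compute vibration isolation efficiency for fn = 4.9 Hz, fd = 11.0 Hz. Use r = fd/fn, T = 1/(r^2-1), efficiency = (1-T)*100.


r = 11.0 / 4.9 = 2.2449
r^2 - 1 = 2.2449^2 - 1 = 4.03958
T = 1/4.03958 = 0.24755
Efficiency = (1 - 0.24755)*100 = 75.245 %


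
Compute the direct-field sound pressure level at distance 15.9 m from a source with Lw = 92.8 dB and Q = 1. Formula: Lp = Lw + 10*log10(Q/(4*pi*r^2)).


4*pi*r^2 = 4*pi*15.9^2 = 3176.9 m^2
Q / (4*pi*r^2) = 1 / 3176.9 = 0.000314772
Lp = 92.8 + 10*log10(0.000314772) = 57.78 dB


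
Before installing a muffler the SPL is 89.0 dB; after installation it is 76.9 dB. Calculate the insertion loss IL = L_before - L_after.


Insertion loss = SPL without muffler - SPL with muffler
IL = 89.0 - 76.9 = 12.1 dB


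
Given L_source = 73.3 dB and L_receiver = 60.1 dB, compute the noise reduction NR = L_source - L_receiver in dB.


NR = L_source - L_receiver (difference between source and receiving room levels)
NR = 73.3 - 60.1 = 13.2 dB


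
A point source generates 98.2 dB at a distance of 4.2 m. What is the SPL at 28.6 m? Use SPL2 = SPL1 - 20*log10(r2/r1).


r2/r1 = 28.6/4.2 = 6.80952
Correction = 20*log10(6.80952) = 16.6623 dB
SPL2 = 98.2 - 16.6623 = 81.538 dB


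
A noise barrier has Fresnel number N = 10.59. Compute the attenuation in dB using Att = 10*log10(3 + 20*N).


3 + 20*N = 3 + 20*10.59 = 214.8
Att = 10*log10(214.8) = 23.32 dB


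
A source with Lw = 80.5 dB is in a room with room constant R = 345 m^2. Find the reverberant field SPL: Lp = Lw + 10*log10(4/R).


4/R = 4/345 = 0.0115942
Lp = 80.5 + 10*log10(0.0115942) = 61.142 dB


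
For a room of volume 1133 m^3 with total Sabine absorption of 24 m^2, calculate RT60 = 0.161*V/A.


RT60 = 0.161 * 1133 / 24 = 7.6005 s


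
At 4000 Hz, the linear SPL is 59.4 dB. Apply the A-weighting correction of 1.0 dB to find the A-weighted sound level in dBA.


A-weighting table: 4000 Hz -> 1.0 dB correction
SPL_A = SPL + correction = 59.4 + (1.0) = 60.4 dBA


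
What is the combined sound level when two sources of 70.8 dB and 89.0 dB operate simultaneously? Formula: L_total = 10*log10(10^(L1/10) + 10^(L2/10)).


10^(70.8/10) = 1.20226e+07
10^(89.0/10) = 7.94328e+08
Sum = 1.20226e+07 + 7.94328e+08 = 8.06351e+08
L_total = 10*log10(8.06351e+08) = 89.065 dB


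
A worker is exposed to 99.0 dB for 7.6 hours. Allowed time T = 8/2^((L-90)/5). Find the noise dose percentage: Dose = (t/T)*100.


T_allowed = 8 / 2^((99.0 - 90)/5) = 2.2974 hr
Dose = 7.6 / 2.2974 * 100 = 330.81 %


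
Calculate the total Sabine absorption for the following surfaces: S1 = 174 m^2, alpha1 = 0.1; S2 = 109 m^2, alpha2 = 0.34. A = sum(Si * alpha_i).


174 * 0.1 = 17.4
109 * 0.34 = 37.06
A_total = 17.4 + 37.06 = 54.46 m^2


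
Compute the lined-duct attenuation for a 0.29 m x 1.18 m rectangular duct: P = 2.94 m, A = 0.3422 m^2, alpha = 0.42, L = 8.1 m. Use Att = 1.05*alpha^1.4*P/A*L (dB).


alpha^1.4 = 0.42^1.4 = 0.296858
Attenuation rate = 1.05 * alpha^1.4 * P / A
= 1.05 * 0.296858 * 2.94 / 0.3422 = 2.67797 dB/m
Total Att = 2.67797 * 8.1 = 21.692 dB
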